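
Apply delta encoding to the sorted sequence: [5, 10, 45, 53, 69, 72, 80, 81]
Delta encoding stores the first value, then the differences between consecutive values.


First value: 5
Deltas:
  10 - 5 = 5
  45 - 10 = 35
  53 - 45 = 8
  69 - 53 = 16
  72 - 69 = 3
  80 - 72 = 8
  81 - 80 = 1


Delta encoded: [5, 5, 35, 8, 16, 3, 8, 1]


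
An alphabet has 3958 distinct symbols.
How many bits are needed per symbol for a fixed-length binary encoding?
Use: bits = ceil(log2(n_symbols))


log2(3958) = 11.9506
Bracket: 2^11 = 2048 < 3958 <= 2^12 = 4096
So ceil(log2(3958)) = 12

bits = ceil(log2(3958)) = ceil(11.9506) = 12 bits


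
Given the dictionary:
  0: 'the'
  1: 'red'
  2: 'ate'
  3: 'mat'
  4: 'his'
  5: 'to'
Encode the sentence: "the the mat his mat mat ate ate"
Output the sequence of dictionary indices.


Look up each word in the dictionary:
  'the' -> 0
  'the' -> 0
  'mat' -> 3
  'his' -> 4
  'mat' -> 3
  'mat' -> 3
  'ate' -> 2
  'ate' -> 2

Encoded: [0, 0, 3, 4, 3, 3, 2, 2]


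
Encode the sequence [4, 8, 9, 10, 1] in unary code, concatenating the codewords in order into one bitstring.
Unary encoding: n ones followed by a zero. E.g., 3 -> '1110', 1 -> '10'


Encode each number as n ones followed by a terminating 0:
  4 -> 11110 (5 bits)
  8 -> 111111110 (9 bits)
  9 -> 1111111110 (10 bits)
  10 -> 11111111110 (11 bits)
  1 -> 10 (2 bits)
Total length = 5 + 9 + 10 + 11 + 2 = 37 bits.

Unary([4, 8, 9, 10, 1]) = 1111011111111011111111101111111111010 (37 bits)


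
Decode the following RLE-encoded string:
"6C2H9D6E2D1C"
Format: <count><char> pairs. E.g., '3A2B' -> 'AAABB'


Expanding each <count><char> pair:
  6C -> 'CCCCCC'
  2H -> 'HH'
  9D -> 'DDDDDDDDD'
  6E -> 'EEEEEE'
  2D -> 'DD'
  1C -> 'C'

Decoded = CCCCCCHHDDDDDDDDDEEEEEEDDC


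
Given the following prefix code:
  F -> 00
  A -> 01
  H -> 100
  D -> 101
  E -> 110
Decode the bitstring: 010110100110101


Decoding step by step:
Bits 01 -> A
Bits 01 -> A
Bits 101 -> D
Bits 00 -> F
Bits 110 -> E
Bits 101 -> D


Decoded message: AADFED


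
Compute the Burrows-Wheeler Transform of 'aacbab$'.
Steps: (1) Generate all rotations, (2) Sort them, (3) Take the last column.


Rotations (sorted):
  0: $aacbab -> last char: b
  1: aacbab$ -> last char: $
  2: ab$aacb -> last char: b
  3: acbab$a -> last char: a
  4: b$aacba -> last char: a
  5: bab$aac -> last char: c
  6: cbab$aa -> last char: a


BWT = b$baaca


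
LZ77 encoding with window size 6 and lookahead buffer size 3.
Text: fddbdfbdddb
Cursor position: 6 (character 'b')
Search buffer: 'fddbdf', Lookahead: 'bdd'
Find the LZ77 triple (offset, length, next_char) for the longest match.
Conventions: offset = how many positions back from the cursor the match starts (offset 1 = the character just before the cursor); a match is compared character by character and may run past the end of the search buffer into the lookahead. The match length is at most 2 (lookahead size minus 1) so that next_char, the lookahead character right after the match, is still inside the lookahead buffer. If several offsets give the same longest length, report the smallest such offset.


Try each offset into the search buffer:
  offset=1 (pos 5, char 'f'): match length 0
  offset=2 (pos 4, char 'd'): match length 0
  offset=3 (pos 3, char 'b'): match length 2
  offset=4 (pos 2, char 'd'): match length 0
  offset=5 (pos 1, char 'd'): match length 0
  offset=6 (pos 0, char 'f'): match length 0
Longest match has length 2 at offset 3.
next_char = character at position 6 + 2 = 8 -> 'd'

Best match: offset=3, length=2 (matching 'bd' starting at position 3)
LZ77 triple: (3, 2, 'd')


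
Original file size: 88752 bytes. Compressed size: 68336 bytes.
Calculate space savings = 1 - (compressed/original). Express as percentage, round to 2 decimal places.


ratio = compressed/original = 68336/88752 = 0.769966
savings = 1 - ratio = 1 - 0.769966 = 0.230034
as a percentage: 0.230034 * 100 = 23.0%

Space savings = 1 - 68336/88752 = 23.0%


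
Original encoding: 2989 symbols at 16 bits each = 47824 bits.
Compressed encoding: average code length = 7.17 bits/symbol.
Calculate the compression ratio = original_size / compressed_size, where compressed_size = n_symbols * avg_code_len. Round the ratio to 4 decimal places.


original_size = n_symbols * orig_bits = 2989 * 16 = 47824 bits
compressed_size = n_symbols * avg_code_len = 2989 * 7.17 = 21431.13 bits
ratio = original_size / compressed_size = 47824 / 21431.13 = 2.2315

Compression ratio = 2.2315


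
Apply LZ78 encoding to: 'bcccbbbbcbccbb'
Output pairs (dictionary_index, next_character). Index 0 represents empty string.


LZ78 encoding steps:
Dictionary: {0: ''}
Step 1: w='' (idx 0), next='b' -> output (0, 'b'), add 'b' as idx 1
Step 2: w='' (idx 0), next='c' -> output (0, 'c'), add 'c' as idx 2
Step 3: w='c' (idx 2), next='c' -> output (2, 'c'), add 'cc' as idx 3
Step 4: w='b' (idx 1), next='b' -> output (1, 'b'), add 'bb' as idx 4
Step 5: w='bb' (idx 4), next='c' -> output (4, 'c'), add 'bbc' as idx 5
Step 6: w='b' (idx 1), next='c' -> output (1, 'c'), add 'bc' as idx 6
Step 7: w='c' (idx 2), next='b' -> output (2, 'b'), add 'cb' as idx 7
Step 8: w='b' (idx 1), end of input -> output (1, '')


Encoded: [(0, 'b'), (0, 'c'), (2, 'c'), (1, 'b'), (4, 'c'), (1, 'c'), (2, 'b'), (1, '')]


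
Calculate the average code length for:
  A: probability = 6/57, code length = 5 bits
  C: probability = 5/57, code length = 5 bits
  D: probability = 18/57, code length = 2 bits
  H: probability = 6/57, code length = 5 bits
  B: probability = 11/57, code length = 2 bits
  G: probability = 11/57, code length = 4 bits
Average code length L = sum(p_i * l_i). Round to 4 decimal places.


Weighted contributions p_i * l_i:
  A: (6/57) * 5 = 30/57
  C: (5/57) * 5 = 25/57
  D: (18/57) * 2 = 36/57
  H: (6/57) * 5 = 30/57
  B: (11/57) * 2 = 22/57
  G: (11/57) * 4 = 44/57
Sum = (30 + 25 + 36 + 30 + 22 + 44)/57 = 187/57

L = 187/57 = 3.2807 bits/symbol


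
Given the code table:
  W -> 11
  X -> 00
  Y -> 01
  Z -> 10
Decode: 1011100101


Decoding:
10 -> Z
11 -> W
10 -> Z
01 -> Y
01 -> Y


Result: ZWZYY


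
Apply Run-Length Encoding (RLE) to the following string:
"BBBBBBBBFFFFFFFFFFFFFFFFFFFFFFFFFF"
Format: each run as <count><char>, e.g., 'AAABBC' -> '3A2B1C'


Scanning runs left to right:
  i=0: run of 'B' x 8 -> '8B'
  i=8: run of 'F' x 26 -> '26F'

RLE = 8B26F


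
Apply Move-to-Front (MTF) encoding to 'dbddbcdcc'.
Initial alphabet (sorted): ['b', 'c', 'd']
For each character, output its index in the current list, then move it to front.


MTF encoding:
'd': index 2 in ['b', 'c', 'd'] -> ['d', 'b', 'c']
'b': index 1 in ['d', 'b', 'c'] -> ['b', 'd', 'c']
'd': index 1 in ['b', 'd', 'c'] -> ['d', 'b', 'c']
'd': index 0 in ['d', 'b', 'c'] -> ['d', 'b', 'c']
'b': index 1 in ['d', 'b', 'c'] -> ['b', 'd', 'c']
'c': index 2 in ['b', 'd', 'c'] -> ['c', 'b', 'd']
'd': index 2 in ['c', 'b', 'd'] -> ['d', 'c', 'b']
'c': index 1 in ['d', 'c', 'b'] -> ['c', 'd', 'b']
'c': index 0 in ['c', 'd', 'b'] -> ['c', 'd', 'b']


Output: [2, 1, 1, 0, 1, 2, 2, 1, 0]


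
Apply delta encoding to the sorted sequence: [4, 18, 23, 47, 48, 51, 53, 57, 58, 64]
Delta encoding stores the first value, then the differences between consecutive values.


First value: 4
Deltas:
  18 - 4 = 14
  23 - 18 = 5
  47 - 23 = 24
  48 - 47 = 1
  51 - 48 = 3
  53 - 51 = 2
  57 - 53 = 4
  58 - 57 = 1
  64 - 58 = 6


Delta encoded: [4, 14, 5, 24, 1, 3, 2, 4, 1, 6]


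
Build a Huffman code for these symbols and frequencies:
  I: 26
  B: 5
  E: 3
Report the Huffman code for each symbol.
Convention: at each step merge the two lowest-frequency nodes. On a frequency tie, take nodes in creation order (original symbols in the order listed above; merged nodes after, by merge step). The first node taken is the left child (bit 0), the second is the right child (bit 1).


Huffman tree construction:
Step 1: Merge E(3) + B(5) = 8
Step 2: Merge (E+B)(8) + I(26) = 34
Read each symbol's code off the tree from the root (left child = 0, right child = 1).

Codes:
  I: 1 (length 1)
  B: 01 (length 2)
  E: 00 (length 2)
Average code length: 42/34 = 1.2353 bits/symbol


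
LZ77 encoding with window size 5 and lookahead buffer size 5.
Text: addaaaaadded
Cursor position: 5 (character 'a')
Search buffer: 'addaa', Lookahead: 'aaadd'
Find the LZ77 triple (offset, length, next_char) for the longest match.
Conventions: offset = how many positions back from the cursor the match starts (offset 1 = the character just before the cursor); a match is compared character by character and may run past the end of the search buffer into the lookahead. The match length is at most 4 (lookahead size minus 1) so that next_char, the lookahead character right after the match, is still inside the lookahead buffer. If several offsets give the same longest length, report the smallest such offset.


Try each offset into the search buffer:
  offset=1 (pos 4, char 'a'): match length 3
  offset=2 (pos 3, char 'a'): match length 3
  offset=3 (pos 2, char 'd'): match length 0
  offset=4 (pos 1, char 'd'): match length 0
  offset=5 (pos 0, char 'a'): match length 1
Longest match has length 3, found at offsets 1, 2; take the smallest, offset 1.
next_char = character at position 5 + 3 = 8 -> 'd'

Best match: offset=1, length=3 (matching 'aaa' starting at position 4)
LZ77 triple: (1, 3, 'd')


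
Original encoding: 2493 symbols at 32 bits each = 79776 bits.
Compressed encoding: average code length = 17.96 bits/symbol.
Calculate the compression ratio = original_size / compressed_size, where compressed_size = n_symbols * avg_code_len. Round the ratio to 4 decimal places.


original_size = n_symbols * orig_bits = 2493 * 32 = 79776 bits
compressed_size = n_symbols * avg_code_len = 2493 * 17.96 = 44774.28 bits
ratio = original_size / compressed_size = 79776 / 44774.28 = 1.7817

Compression ratio = 1.7817


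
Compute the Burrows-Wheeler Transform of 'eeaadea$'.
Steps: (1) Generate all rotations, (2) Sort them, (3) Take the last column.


Rotations (sorted):
  0: $eeaadea -> last char: a
  1: a$eeaade -> last char: e
  2: aadea$ee -> last char: e
  3: adea$eea -> last char: a
  4: dea$eeaa -> last char: a
  5: ea$eeaad -> last char: d
  6: eaadea$e -> last char: e
  7: eeaadea$ -> last char: $


BWT = aeeaade$


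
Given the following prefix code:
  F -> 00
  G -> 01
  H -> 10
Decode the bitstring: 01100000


Decoding step by step:
Bits 01 -> G
Bits 10 -> H
Bits 00 -> F
Bits 00 -> F


Decoded message: GHFF


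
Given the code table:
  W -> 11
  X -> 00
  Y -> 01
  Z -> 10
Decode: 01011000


Decoding:
01 -> Y
01 -> Y
10 -> Z
00 -> X


Result: YYZX


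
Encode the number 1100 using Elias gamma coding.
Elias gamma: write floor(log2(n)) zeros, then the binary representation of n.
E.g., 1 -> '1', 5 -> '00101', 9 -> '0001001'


num_bits = floor(log2(1100)) + 1 = 11
leading_zeros = num_bits - 1 = 10
binary(1100) = 10001001100

Elias gamma(1100) = '0000000000' + '10001001100' = 000000000010001001100 (21 bits)


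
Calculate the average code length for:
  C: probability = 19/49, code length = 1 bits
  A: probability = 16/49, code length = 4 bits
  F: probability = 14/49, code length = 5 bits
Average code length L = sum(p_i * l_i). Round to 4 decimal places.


Weighted contributions p_i * l_i:
  C: (19/49) * 1 = 19/49
  A: (16/49) * 4 = 64/49
  F: (14/49) * 5 = 70/49
Sum = (19 + 64 + 70)/49 = 153/49

L = 153/49 = 3.1224 bits/symbol


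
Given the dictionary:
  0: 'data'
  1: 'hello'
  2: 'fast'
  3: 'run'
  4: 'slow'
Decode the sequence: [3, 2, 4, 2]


Look up each index in the dictionary:
  3 -> 'run'
  2 -> 'fast'
  4 -> 'slow'
  2 -> 'fast'

Decoded: "run fast slow fast"


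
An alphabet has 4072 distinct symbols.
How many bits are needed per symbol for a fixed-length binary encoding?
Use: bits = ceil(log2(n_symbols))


log2(4072) = 11.9915
Bracket: 2^11 = 2048 < 4072 <= 2^12 = 4096
So ceil(log2(4072)) = 12

bits = ceil(log2(4072)) = ceil(11.9915) = 12 bits


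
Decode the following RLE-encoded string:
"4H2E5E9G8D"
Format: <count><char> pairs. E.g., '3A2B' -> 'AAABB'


Expanding each <count><char> pair:
  4H -> 'HHHH'
  2E -> 'EE'
  5E -> 'EEEEE'
  9G -> 'GGGGGGGGG'
  8D -> 'DDDDDDDD'

Decoded = HHHHEEEEEEEGGGGGGGGGDDDDDDDD


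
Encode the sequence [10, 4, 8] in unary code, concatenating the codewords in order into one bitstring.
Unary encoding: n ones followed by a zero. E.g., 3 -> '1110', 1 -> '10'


Encode each number as n ones followed by a terminating 0:
  10 -> 11111111110 (11 bits)
  4 -> 11110 (5 bits)
  8 -> 111111110 (9 bits)
Total length = 11 + 5 + 9 = 25 bits.

Unary([10, 4, 8]) = 1111111111011110111111110 (25 bits)


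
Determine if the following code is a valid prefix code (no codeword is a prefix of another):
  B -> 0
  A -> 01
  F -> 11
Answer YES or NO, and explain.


Checking each pair (does one codeword prefix another?):
  B='0' vs A='01': prefix -- VIOLATION

NO -- this is NOT a valid prefix code. B (0) is a prefix of A (01).


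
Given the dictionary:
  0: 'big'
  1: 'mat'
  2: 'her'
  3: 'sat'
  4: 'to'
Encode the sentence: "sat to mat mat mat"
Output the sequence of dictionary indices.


Look up each word in the dictionary:
  'sat' -> 3
  'to' -> 4
  'mat' -> 1
  'mat' -> 1
  'mat' -> 1

Encoded: [3, 4, 1, 1, 1]


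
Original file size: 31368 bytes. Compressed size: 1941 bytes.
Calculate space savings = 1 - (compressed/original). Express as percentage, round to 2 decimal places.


ratio = compressed/original = 1941/31368 = 0.061878
savings = 1 - ratio = 1 - 0.061878 = 0.938122
as a percentage: 0.938122 * 100 = 93.81%

Space savings = 1 - 1941/31368 = 93.81%


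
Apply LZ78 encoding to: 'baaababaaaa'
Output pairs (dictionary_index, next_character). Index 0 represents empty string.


LZ78 encoding steps:
Dictionary: {0: ''}
Step 1: w='' (idx 0), next='b' -> output (0, 'b'), add 'b' as idx 1
Step 2: w='' (idx 0), next='a' -> output (0, 'a'), add 'a' as idx 2
Step 3: w='a' (idx 2), next='a' -> output (2, 'a'), add 'aa' as idx 3
Step 4: w='b' (idx 1), next='a' -> output (1, 'a'), add 'ba' as idx 4
Step 5: w='ba' (idx 4), next='a' -> output (4, 'a'), add 'baa' as idx 5
Step 6: w='aa' (idx 3), end of input -> output (3, '')


Encoded: [(0, 'b'), (0, 'a'), (2, 'a'), (1, 'a'), (4, 'a'), (3, '')]


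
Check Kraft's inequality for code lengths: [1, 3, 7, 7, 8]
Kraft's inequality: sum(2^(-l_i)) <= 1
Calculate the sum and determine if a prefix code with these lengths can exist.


Sum = 2^(-1) + 2^(-3) + 2^(-7) + 2^(-7) + 2^(-8)
    = 0.5 + 0.125 + 0.0078125 + 0.0078125 + 0.00390625
    = 165/256 = 0.64453125
Since 0.64453125 <= 1, Kraft's inequality IS satisfied.
A prefix code with these lengths CAN exist.

Kraft sum = 0.64453125. Satisfied.


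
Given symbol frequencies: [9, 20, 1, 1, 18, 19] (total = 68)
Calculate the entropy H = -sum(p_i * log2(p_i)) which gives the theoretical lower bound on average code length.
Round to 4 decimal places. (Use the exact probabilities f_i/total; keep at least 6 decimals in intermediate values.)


Per-symbol terms -p_i * log2(p_i) with p_i = f_i/68:
  p = 9/68 = 0.132353: log2(p) = -2.917538, -p*log2(p) = 0.386145
  p = 20/68 = 0.294118: log2(p) = -1.765535, -p*log2(p) = 0.519275
  p = 1/68 = 0.014706: log2(p) = -6.087463, -p*log2(p) = 0.089522
  p = 1/68 = 0.014706: log2(p) = -6.087463, -p*log2(p) = 0.089522
  p = 18/68 = 0.264706: log2(p) = -1.917538, -p*log2(p) = 0.507584
  p = 19/68 = 0.279412: log2(p) = -1.839535, -p*log2(p) = 0.513988
H = 0.386145 + 0.519275 + 0.089522 + 0.089522 + 0.507584 + 0.513988 = 2.106036

H = 2.106 bits/symbol


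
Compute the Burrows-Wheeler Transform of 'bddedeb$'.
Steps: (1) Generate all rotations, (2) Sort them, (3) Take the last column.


Rotations (sorted):
  0: $bddedeb -> last char: b
  1: b$bddede -> last char: e
  2: bddedeb$ -> last char: $
  3: ddedeb$b -> last char: b
  4: deb$bdde -> last char: e
  5: dedeb$bd -> last char: d
  6: eb$bdded -> last char: d
  7: edeb$bdd -> last char: d


BWT = be$beddd


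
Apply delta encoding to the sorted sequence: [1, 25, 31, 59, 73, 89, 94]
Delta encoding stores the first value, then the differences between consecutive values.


First value: 1
Deltas:
  25 - 1 = 24
  31 - 25 = 6
  59 - 31 = 28
  73 - 59 = 14
  89 - 73 = 16
  94 - 89 = 5


Delta encoded: [1, 24, 6, 28, 14, 16, 5]


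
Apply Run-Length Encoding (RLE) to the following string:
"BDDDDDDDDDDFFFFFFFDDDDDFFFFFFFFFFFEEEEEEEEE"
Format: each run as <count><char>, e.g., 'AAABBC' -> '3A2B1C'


Scanning runs left to right:
  i=0: run of 'B' x 1 -> '1B'
  i=1: run of 'D' x 10 -> '10D'
  i=11: run of 'F' x 7 -> '7F'
  i=18: run of 'D' x 5 -> '5D'
  i=23: run of 'F' x 11 -> '11F'
  i=34: run of 'E' x 9 -> '9E'

RLE = 1B10D7F5D11F9E


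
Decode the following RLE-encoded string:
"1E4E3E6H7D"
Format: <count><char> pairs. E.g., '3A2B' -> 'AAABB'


Expanding each <count><char> pair:
  1E -> 'E'
  4E -> 'EEEE'
  3E -> 'EEE'
  6H -> 'HHHHHH'
  7D -> 'DDDDDDD'

Decoded = EEEEEEEEHHHHHHDDDDDDD


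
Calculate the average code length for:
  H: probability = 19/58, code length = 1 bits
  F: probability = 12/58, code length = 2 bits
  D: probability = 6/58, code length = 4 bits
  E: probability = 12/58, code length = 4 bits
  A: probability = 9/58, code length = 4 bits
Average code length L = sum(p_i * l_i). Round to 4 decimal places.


Weighted contributions p_i * l_i:
  H: (19/58) * 1 = 19/58
  F: (12/58) * 2 = 24/58
  D: (6/58) * 4 = 24/58
  E: (12/58) * 4 = 48/58
  A: (9/58) * 4 = 36/58
Sum = (19 + 24 + 24 + 48 + 36)/58 = 151/58

L = 151/58 = 2.6034 bits/symbol


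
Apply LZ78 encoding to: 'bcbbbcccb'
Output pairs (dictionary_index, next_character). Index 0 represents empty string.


LZ78 encoding steps:
Dictionary: {0: ''}
Step 1: w='' (idx 0), next='b' -> output (0, 'b'), add 'b' as idx 1
Step 2: w='' (idx 0), next='c' -> output (0, 'c'), add 'c' as idx 2
Step 3: w='b' (idx 1), next='b' -> output (1, 'b'), add 'bb' as idx 3
Step 4: w='b' (idx 1), next='c' -> output (1, 'c'), add 'bc' as idx 4
Step 5: w='c' (idx 2), next='c' -> output (2, 'c'), add 'cc' as idx 5
Step 6: w='b' (idx 1), end of input -> output (1, '')


Encoded: [(0, 'b'), (0, 'c'), (1, 'b'), (1, 'c'), (2, 'c'), (1, '')]


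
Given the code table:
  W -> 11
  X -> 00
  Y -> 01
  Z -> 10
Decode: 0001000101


Decoding:
00 -> X
01 -> Y
00 -> X
01 -> Y
01 -> Y


Result: XYXYY


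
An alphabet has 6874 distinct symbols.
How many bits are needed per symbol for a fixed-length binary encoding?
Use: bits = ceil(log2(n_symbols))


log2(6874) = 12.7469
Bracket: 2^12 = 4096 < 6874 <= 2^13 = 8192
So ceil(log2(6874)) = 13

bits = ceil(log2(6874)) = ceil(12.7469) = 13 bits


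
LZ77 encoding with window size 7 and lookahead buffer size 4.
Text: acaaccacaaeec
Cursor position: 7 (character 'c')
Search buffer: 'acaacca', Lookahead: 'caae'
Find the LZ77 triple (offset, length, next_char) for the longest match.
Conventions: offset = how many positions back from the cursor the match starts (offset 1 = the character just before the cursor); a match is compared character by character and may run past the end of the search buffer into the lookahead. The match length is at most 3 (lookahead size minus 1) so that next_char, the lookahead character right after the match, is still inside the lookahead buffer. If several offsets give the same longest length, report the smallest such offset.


Try each offset into the search buffer:
  offset=1 (pos 6, char 'a'): match length 0
  offset=2 (pos 5, char 'c'): match length 2
  offset=3 (pos 4, char 'c'): match length 1
  offset=4 (pos 3, char 'a'): match length 0
  offset=5 (pos 2, char 'a'): match length 0
  offset=6 (pos 1, char 'c'): match length 3
  offset=7 (pos 0, char 'a'): match length 0
Longest match has length 3 at offset 6.
next_char = character at position 7 + 3 = 10 -> 'e'

Best match: offset=6, length=3 (matching 'caa' starting at position 1)
LZ77 triple: (6, 3, 'e')


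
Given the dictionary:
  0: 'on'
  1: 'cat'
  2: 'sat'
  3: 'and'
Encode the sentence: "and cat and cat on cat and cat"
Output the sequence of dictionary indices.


Look up each word in the dictionary:
  'and' -> 3
  'cat' -> 1
  'and' -> 3
  'cat' -> 1
  'on' -> 0
  'cat' -> 1
  'and' -> 3
  'cat' -> 1

Encoded: [3, 1, 3, 1, 0, 1, 3, 1]


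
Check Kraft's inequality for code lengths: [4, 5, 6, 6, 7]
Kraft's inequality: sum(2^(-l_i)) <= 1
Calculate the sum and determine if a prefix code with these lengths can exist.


Sum = 2^(-4) + 2^(-5) + 2^(-6) + 2^(-6) + 2^(-7)
    = 0.0625 + 0.03125 + 0.015625 + 0.015625 + 0.0078125
    = 17/128 = 0.1328125
Since 0.1328125 <= 1, Kraft's inequality IS satisfied.
A prefix code with these lengths CAN exist.

Kraft sum = 0.1328125. Satisfied.


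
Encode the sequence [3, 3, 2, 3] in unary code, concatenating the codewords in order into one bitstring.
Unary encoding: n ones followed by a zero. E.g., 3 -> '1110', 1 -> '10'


Encode each number as n ones followed by a terminating 0:
  3 -> 1110 (4 bits)
  3 -> 1110 (4 bits)
  2 -> 110 (3 bits)
  3 -> 1110 (4 bits)
Total length = 4 + 4 + 3 + 4 = 15 bits.

Unary([3, 3, 2, 3]) = 111011101101110 (15 bits)


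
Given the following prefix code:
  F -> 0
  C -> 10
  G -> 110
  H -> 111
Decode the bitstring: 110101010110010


Decoding step by step:
Bits 110 -> G
Bits 10 -> C
Bits 10 -> C
Bits 10 -> C
Bits 110 -> G
Bits 0 -> F
Bits 10 -> C


Decoded message: GCCCGFC


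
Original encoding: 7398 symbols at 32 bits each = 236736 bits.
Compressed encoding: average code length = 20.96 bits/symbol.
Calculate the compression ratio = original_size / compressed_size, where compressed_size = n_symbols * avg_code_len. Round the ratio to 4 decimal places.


original_size = n_symbols * orig_bits = 7398 * 32 = 236736 bits
compressed_size = n_symbols * avg_code_len = 7398 * 20.96 = 155062.08 bits
ratio = original_size / compressed_size = 236736 / 155062.08 = 1.5267

Compression ratio = 1.5267


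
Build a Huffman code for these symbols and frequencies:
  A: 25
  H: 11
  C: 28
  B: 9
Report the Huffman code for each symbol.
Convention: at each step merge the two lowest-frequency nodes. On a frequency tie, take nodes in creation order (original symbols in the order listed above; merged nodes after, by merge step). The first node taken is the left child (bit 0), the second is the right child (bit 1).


Huffman tree construction:
Step 1: Merge B(9) + H(11) = 20
Step 2: Merge (B+H)(20) + A(25) = 45
Step 3: Merge C(28) + ((B+H)+A)(45) = 73
Read each symbol's code off the tree from the root (left child = 0, right child = 1).

Codes:
  A: 11 (length 2)
  H: 101 (length 3)
  C: 0 (length 1)
  B: 100 (length 3)
Average code length: 138/73 = 1.8904 bits/symbol


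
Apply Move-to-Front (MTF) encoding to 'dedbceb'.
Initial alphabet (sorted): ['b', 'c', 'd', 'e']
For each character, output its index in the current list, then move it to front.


MTF encoding:
'd': index 2 in ['b', 'c', 'd', 'e'] -> ['d', 'b', 'c', 'e']
'e': index 3 in ['d', 'b', 'c', 'e'] -> ['e', 'd', 'b', 'c']
'd': index 1 in ['e', 'd', 'b', 'c'] -> ['d', 'e', 'b', 'c']
'b': index 2 in ['d', 'e', 'b', 'c'] -> ['b', 'd', 'e', 'c']
'c': index 3 in ['b', 'd', 'e', 'c'] -> ['c', 'b', 'd', 'e']
'e': index 3 in ['c', 'b', 'd', 'e'] -> ['e', 'c', 'b', 'd']
'b': index 2 in ['e', 'c', 'b', 'd'] -> ['b', 'e', 'c', 'd']


Output: [2, 3, 1, 2, 3, 3, 2]


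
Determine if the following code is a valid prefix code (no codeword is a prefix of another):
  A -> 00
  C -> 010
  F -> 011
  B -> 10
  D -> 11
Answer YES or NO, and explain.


Checking each pair (does one codeword prefix another?):
  A='00' vs C='010': no prefix
  A='00' vs F='011': no prefix
  A='00' vs B='10': no prefix
  A='00' vs D='11': no prefix
  C='010' vs A='00': no prefix
  C='010' vs F='011': no prefix
  C='010' vs B='10': no prefix
  C='010' vs D='11': no prefix
  F='011' vs A='00': no prefix
  F='011' vs C='010': no prefix
  F='011' vs B='10': no prefix
  F='011' vs D='11': no prefix
  B='10' vs A='00': no prefix
  B='10' vs C='010': no prefix
  B='10' vs F='011': no prefix
  B='10' vs D='11': no prefix
  D='11' vs A='00': no prefix
  D='11' vs C='010': no prefix
  D='11' vs F='011': no prefix
  D='11' vs B='10': no prefix
No violation found over all pairs.

YES -- this is a valid prefix code. No codeword is a prefix of any other codeword.


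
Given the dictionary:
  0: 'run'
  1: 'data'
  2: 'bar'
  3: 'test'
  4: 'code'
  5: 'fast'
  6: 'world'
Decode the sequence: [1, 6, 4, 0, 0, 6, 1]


Look up each index in the dictionary:
  1 -> 'data'
  6 -> 'world'
  4 -> 'code'
  0 -> 'run'
  0 -> 'run'
  6 -> 'world'
  1 -> 'data'

Decoded: "data world code run run world data"


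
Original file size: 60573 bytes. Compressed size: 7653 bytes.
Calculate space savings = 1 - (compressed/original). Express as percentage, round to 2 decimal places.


ratio = compressed/original = 7653/60573 = 0.126343
savings = 1 - ratio = 1 - 0.126343 = 0.873657
as a percentage: 0.873657 * 100 = 87.37%

Space savings = 1 - 7653/60573 = 87.37%


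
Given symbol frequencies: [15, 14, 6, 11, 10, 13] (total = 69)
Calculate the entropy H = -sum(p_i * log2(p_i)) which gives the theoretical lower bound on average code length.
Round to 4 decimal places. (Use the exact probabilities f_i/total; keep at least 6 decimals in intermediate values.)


Per-symbol terms -p_i * log2(p_i) with p_i = f_i/69:
  p = 15/69 = 0.217391: log2(p) = -2.201634, -p*log2(p) = 0.478616
  p = 14/69 = 0.202899: log2(p) = -2.301170, -p*log2(p) = 0.466904
  p = 6/69 = 0.086957: log2(p) = -3.523562, -p*log2(p) = 0.306397
  p = 11/69 = 0.159420: log2(p) = -2.649093, -p*log2(p) = 0.422319
  p = 10/69 = 0.144928: log2(p) = -2.786596, -p*log2(p) = 0.403855
  p = 13/69 = 0.188406: log2(p) = -2.408085, -p*log2(p) = 0.453697
H = 0.478616 + 0.466904 + 0.306397 + 0.422319 + 0.403855 + 0.453697 = 2.531788

H = 2.5318 bits/symbol


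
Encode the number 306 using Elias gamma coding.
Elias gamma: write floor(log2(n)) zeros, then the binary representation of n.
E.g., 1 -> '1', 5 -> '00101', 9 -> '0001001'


num_bits = floor(log2(306)) + 1 = 9
leading_zeros = num_bits - 1 = 8
binary(306) = 100110010

Elias gamma(306) = '00000000' + '100110010' = 00000000100110010 (17 bits)


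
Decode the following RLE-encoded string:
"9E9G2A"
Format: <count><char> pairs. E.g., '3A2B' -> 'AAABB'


Expanding each <count><char> pair:
  9E -> 'EEEEEEEEE'
  9G -> 'GGGGGGGGG'
  2A -> 'AA'

Decoded = EEEEEEEEEGGGGGGGGGAA


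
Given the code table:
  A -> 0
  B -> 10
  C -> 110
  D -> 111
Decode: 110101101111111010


Decoding:
110 -> C
10 -> B
110 -> C
111 -> D
111 -> D
10 -> B
10 -> B


Result: CBCDDBB


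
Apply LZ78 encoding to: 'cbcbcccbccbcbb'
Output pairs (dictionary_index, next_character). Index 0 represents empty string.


LZ78 encoding steps:
Dictionary: {0: ''}
Step 1: w='' (idx 0), next='c' -> output (0, 'c'), add 'c' as idx 1
Step 2: w='' (idx 0), next='b' -> output (0, 'b'), add 'b' as idx 2
Step 3: w='c' (idx 1), next='b' -> output (1, 'b'), add 'cb' as idx 3
Step 4: w='c' (idx 1), next='c' -> output (1, 'c'), add 'cc' as idx 4
Step 5: w='cb' (idx 3), next='c' -> output (3, 'c'), add 'cbc' as idx 5
Step 6: w='cbc' (idx 5), next='b' -> output (5, 'b'), add 'cbcb' as idx 6
Step 7: w='b' (idx 2), end of input -> output (2, '')


Encoded: [(0, 'c'), (0, 'b'), (1, 'b'), (1, 'c'), (3, 'c'), (5, 'b'), (2, '')]


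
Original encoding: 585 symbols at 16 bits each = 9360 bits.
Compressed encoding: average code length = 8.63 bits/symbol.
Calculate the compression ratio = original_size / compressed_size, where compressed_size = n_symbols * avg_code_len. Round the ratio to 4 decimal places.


original_size = n_symbols * orig_bits = 585 * 16 = 9360 bits
compressed_size = n_symbols * avg_code_len = 585 * 8.63 = 5048.55 bits
ratio = original_size / compressed_size = 9360 / 5048.55 = 1.854

Compression ratio = 1.854


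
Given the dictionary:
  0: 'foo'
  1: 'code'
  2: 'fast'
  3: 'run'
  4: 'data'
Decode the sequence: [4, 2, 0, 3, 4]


Look up each index in the dictionary:
  4 -> 'data'
  2 -> 'fast'
  0 -> 'foo'
  3 -> 'run'
  4 -> 'data'

Decoded: "data fast foo run data"


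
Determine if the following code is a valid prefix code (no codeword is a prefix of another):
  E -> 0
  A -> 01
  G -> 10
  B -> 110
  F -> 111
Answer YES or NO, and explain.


Checking each pair (does one codeword prefix another?):
  E='0' vs A='01': prefix -- VIOLATION

NO -- this is NOT a valid prefix code. E (0) is a prefix of A (01).


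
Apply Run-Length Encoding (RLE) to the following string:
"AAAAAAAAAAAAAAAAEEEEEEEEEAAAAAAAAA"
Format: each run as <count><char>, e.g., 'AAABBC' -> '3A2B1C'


Scanning runs left to right:
  i=0: run of 'A' x 16 -> '16A'
  i=16: run of 'E' x 9 -> '9E'
  i=25: run of 'A' x 9 -> '9A'

RLE = 16A9E9A


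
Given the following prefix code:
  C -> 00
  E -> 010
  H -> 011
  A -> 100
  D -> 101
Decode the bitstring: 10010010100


Decoding step by step:
Bits 100 -> A
Bits 100 -> A
Bits 101 -> D
Bits 00 -> C


Decoded message: AADC


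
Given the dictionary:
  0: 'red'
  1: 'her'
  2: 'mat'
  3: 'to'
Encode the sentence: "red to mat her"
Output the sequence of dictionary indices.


Look up each word in the dictionary:
  'red' -> 0
  'to' -> 3
  'mat' -> 2
  'her' -> 1

Encoded: [0, 3, 2, 1]


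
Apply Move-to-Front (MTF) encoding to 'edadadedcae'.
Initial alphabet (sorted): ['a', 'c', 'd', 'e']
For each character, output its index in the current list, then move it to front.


MTF encoding:
'e': index 3 in ['a', 'c', 'd', 'e'] -> ['e', 'a', 'c', 'd']
'd': index 3 in ['e', 'a', 'c', 'd'] -> ['d', 'e', 'a', 'c']
'a': index 2 in ['d', 'e', 'a', 'c'] -> ['a', 'd', 'e', 'c']
'd': index 1 in ['a', 'd', 'e', 'c'] -> ['d', 'a', 'e', 'c']
'a': index 1 in ['d', 'a', 'e', 'c'] -> ['a', 'd', 'e', 'c']
'd': index 1 in ['a', 'd', 'e', 'c'] -> ['d', 'a', 'e', 'c']
'e': index 2 in ['d', 'a', 'e', 'c'] -> ['e', 'd', 'a', 'c']
'd': index 1 in ['e', 'd', 'a', 'c'] -> ['d', 'e', 'a', 'c']
'c': index 3 in ['d', 'e', 'a', 'c'] -> ['c', 'd', 'e', 'a']
'a': index 3 in ['c', 'd', 'e', 'a'] -> ['a', 'c', 'd', 'e']
'e': index 3 in ['a', 'c', 'd', 'e'] -> ['e', 'a', 'c', 'd']


Output: [3, 3, 2, 1, 1, 1, 2, 1, 3, 3, 3]


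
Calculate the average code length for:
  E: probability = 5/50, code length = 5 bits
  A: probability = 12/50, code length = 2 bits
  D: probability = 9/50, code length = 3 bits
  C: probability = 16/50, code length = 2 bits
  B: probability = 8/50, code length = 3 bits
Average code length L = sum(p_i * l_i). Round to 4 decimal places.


Weighted contributions p_i * l_i:
  E: (5/50) * 5 = 25/50
  A: (12/50) * 2 = 24/50
  D: (9/50) * 3 = 27/50
  C: (16/50) * 2 = 32/50
  B: (8/50) * 3 = 24/50
Sum = (25 + 24 + 27 + 32 + 24)/50 = 132/50

L = 132/50 = 2.6400 bits/symbol


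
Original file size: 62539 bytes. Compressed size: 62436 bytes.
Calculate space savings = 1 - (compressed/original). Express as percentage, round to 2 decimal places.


ratio = compressed/original = 62436/62539 = 0.998353
savings = 1 - ratio = 1 - 0.998353 = 0.001647
as a percentage: 0.001647 * 100 = 0.16%

Space savings = 1 - 62436/62539 = 0.16%


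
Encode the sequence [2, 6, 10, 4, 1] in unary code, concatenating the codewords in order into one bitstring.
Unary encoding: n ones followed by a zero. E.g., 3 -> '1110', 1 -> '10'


Encode each number as n ones followed by a terminating 0:
  2 -> 110 (3 bits)
  6 -> 1111110 (7 bits)
  10 -> 11111111110 (11 bits)
  4 -> 11110 (5 bits)
  1 -> 10 (2 bits)
Total length = 3 + 7 + 11 + 5 + 2 = 28 bits.

Unary([2, 6, 10, 4, 1]) = 1101111110111111111101111010 (28 bits)


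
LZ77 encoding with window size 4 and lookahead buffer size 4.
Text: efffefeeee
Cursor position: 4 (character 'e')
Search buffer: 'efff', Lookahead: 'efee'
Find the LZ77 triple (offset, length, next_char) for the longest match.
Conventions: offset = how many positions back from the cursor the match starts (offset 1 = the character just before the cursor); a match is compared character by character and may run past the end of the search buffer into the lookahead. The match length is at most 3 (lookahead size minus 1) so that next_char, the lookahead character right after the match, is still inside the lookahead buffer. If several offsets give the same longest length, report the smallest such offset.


Try each offset into the search buffer:
  offset=1 (pos 3, char 'f'): match length 0
  offset=2 (pos 2, char 'f'): match length 0
  offset=3 (pos 1, char 'f'): match length 0
  offset=4 (pos 0, char 'e'): match length 2
Longest match has length 2 at offset 4.
next_char = character at position 4 + 2 = 6 -> 'e'

Best match: offset=4, length=2 (matching 'ef' starting at position 0)
LZ77 triple: (4, 2, 'e')


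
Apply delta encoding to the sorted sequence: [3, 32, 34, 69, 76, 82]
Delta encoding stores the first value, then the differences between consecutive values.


First value: 3
Deltas:
  32 - 3 = 29
  34 - 32 = 2
  69 - 34 = 35
  76 - 69 = 7
  82 - 76 = 6


Delta encoded: [3, 29, 2, 35, 7, 6]


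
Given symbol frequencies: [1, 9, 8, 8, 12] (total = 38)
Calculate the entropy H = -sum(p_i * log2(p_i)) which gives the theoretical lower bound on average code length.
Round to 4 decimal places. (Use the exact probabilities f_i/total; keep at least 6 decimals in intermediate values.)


Per-symbol terms -p_i * log2(p_i) with p_i = f_i/38:
  p = 1/38 = 0.026316: log2(p) = -5.247928, -p*log2(p) = 0.138103
  p = 9/38 = 0.236842: log2(p) = -2.078003, -p*log2(p) = 0.492158
  p = 8/38 = 0.210526: log2(p) = -2.247928, -p*log2(p) = 0.473248
  p = 8/38 = 0.210526: log2(p) = -2.247928, -p*log2(p) = 0.473248
  p = 12/38 = 0.315789: log2(p) = -1.662965, -p*log2(p) = 0.525147
H = 0.138103 + 0.492158 + 0.473248 + 0.473248 + 0.525147 = 2.101904

H = 2.1019 bits/symbol


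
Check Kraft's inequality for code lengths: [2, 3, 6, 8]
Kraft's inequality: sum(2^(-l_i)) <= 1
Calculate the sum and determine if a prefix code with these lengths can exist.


Sum = 2^(-2) + 2^(-3) + 2^(-6) + 2^(-8)
    = 0.25 + 0.125 + 0.015625 + 0.00390625
    = 101/256 = 0.39453125
Since 0.39453125 <= 1, Kraft's inequality IS satisfied.
A prefix code with these lengths CAN exist.

Kraft sum = 0.39453125. Satisfied.


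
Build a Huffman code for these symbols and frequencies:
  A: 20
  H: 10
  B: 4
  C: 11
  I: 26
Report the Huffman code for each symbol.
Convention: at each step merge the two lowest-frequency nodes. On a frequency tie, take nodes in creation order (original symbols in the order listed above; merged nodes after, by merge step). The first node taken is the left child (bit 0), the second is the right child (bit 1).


Huffman tree construction:
Step 1: Merge B(4) + H(10) = 14
Step 2: Merge C(11) + (B+H)(14) = 25
Step 3: Merge A(20) + (C+(B+H))(25) = 45
Step 4: Merge I(26) + (A+(C+(B+H)))(45) = 71
Read each symbol's code off the tree from the root (left child = 0, right child = 1).

Codes:
  A: 10 (length 2)
  H: 1111 (length 4)
  B: 1110 (length 4)
  C: 110 (length 3)
  I: 0 (length 1)
Average code length: 155/71 = 2.1831 bits/symbol


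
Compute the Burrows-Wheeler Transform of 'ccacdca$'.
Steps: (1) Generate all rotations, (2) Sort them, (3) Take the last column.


Rotations (sorted):
  0: $ccacdca -> last char: a
  1: a$ccacdc -> last char: c
  2: acdca$cc -> last char: c
  3: ca$ccacd -> last char: d
  4: cacdca$c -> last char: c
  5: ccacdca$ -> last char: $
  6: cdca$cca -> last char: a
  7: dca$ccac -> last char: c


BWT = accdc$ac


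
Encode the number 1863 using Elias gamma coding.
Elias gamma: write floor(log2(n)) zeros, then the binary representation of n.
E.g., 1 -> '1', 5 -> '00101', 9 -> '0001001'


num_bits = floor(log2(1863)) + 1 = 11
leading_zeros = num_bits - 1 = 10
binary(1863) = 11101000111

Elias gamma(1863) = '0000000000' + '11101000111' = 000000000011101000111 (21 bits)


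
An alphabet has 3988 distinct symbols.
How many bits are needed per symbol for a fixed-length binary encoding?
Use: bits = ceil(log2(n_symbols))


log2(3988) = 11.9614
Bracket: 2^11 = 2048 < 3988 <= 2^12 = 4096
So ceil(log2(3988)) = 12

bits = ceil(log2(3988)) = ceil(11.9614) = 12 bits


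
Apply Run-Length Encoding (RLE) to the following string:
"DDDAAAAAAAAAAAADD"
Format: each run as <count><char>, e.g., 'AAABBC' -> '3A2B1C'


Scanning runs left to right:
  i=0: run of 'D' x 3 -> '3D'
  i=3: run of 'A' x 12 -> '12A'
  i=15: run of 'D' x 2 -> '2D'

RLE = 3D12A2D


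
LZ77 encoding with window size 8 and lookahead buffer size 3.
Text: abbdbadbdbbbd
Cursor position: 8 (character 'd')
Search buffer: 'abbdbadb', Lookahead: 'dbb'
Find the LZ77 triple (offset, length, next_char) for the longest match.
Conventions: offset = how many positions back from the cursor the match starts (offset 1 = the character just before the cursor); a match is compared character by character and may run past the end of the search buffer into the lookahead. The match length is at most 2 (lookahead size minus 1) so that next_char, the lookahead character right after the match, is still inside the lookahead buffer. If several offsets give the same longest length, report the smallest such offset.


Try each offset into the search buffer:
  offset=1 (pos 7, char 'b'): match length 0
  offset=2 (pos 6, char 'd'): match length 2
  offset=3 (pos 5, char 'a'): match length 0
  offset=4 (pos 4, char 'b'): match length 0
  offset=5 (pos 3, char 'd'): match length 2
  offset=6 (pos 2, char 'b'): match length 0
  offset=7 (pos 1, char 'b'): match length 0
  offset=8 (pos 0, char 'a'): match length 0
Longest match has length 2, found at offsets 2, 5; take the smallest, offset 2.
next_char = character at position 8 + 2 = 10 -> 'b'

Best match: offset=2, length=2 (matching 'db' starting at position 6)
LZ77 triple: (2, 2, 'b')


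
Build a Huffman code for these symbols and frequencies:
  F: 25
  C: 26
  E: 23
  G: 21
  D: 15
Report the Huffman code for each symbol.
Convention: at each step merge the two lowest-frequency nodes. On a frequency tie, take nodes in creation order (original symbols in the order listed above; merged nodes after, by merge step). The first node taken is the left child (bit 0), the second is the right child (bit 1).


Huffman tree construction:
Step 1: Merge D(15) + G(21) = 36
Step 2: Merge E(23) + F(25) = 48
Step 3: Merge C(26) + (D+G)(36) = 62
Step 4: Merge (E+F)(48) + (C+(D+G))(62) = 110
Read each symbol's code off the tree from the root (left child = 0, right child = 1).

Codes:
  F: 01 (length 2)
  C: 10 (length 2)
  E: 00 (length 2)
  G: 111 (length 3)
  D: 110 (length 3)
Average code length: 256/110 = 2.3273 bits/symbol


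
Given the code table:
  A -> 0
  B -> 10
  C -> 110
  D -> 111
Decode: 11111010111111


Decoding:
111 -> D
110 -> C
10 -> B
111 -> D
111 -> D


Result: DCBDD


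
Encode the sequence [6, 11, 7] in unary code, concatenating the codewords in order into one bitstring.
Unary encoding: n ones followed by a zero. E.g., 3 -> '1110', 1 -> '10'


Encode each number as n ones followed by a terminating 0:
  6 -> 1111110 (7 bits)
  11 -> 111111111110 (12 bits)
  7 -> 11111110 (8 bits)
Total length = 7 + 12 + 8 = 27 bits.

Unary([6, 11, 7]) = 111111011111111111011111110 (27 bits)


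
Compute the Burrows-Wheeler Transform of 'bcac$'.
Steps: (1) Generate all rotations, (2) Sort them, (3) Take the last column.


Rotations (sorted):
  0: $bcac -> last char: c
  1: ac$bc -> last char: c
  2: bcac$ -> last char: $
  3: c$bca -> last char: a
  4: cac$b -> last char: b


BWT = cc$ab


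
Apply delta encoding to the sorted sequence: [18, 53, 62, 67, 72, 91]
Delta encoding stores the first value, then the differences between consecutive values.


First value: 18
Deltas:
  53 - 18 = 35
  62 - 53 = 9
  67 - 62 = 5
  72 - 67 = 5
  91 - 72 = 19


Delta encoded: [18, 35, 9, 5, 5, 19]


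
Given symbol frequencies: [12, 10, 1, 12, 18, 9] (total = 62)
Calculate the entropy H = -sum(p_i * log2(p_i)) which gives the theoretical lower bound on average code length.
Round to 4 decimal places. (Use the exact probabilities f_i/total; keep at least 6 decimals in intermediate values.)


Per-symbol terms -p_i * log2(p_i) with p_i = f_i/62:
  p = 12/62 = 0.193548: log2(p) = -2.369234, -p*log2(p) = 0.458561
  p = 10/62 = 0.161290: log2(p) = -2.632268, -p*log2(p) = 0.424559
  p = 1/62 = 0.016129: log2(p) = -5.954196, -p*log2(p) = 0.096035
  p = 12/62 = 0.193548: log2(p) = -2.369234, -p*log2(p) = 0.458561
  p = 18/62 = 0.290323: log2(p) = -1.784271, -p*log2(p) = 0.518014
  p = 9/62 = 0.145161: log2(p) = -2.784271, -p*log2(p) = 0.404168
H = 0.458561 + 0.424559 + 0.096035 + 0.458561 + 0.518014 + 0.404168 = 2.359898

H = 2.3599 bits/symbol
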